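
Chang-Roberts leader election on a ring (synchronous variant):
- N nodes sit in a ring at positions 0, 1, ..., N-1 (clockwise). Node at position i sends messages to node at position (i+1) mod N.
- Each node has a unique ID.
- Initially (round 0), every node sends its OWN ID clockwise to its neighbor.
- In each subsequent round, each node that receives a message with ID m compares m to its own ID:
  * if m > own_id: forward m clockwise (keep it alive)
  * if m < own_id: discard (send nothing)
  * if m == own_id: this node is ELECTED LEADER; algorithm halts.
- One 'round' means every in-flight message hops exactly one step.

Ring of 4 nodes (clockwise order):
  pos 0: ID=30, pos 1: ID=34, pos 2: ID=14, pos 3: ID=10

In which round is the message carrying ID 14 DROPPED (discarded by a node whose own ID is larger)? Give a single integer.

Round 1: pos1(id34) recv 30: drop; pos2(id14) recv 34: fwd; pos3(id10) recv 14: fwd; pos0(id30) recv 10: drop
Round 2: pos3(id10) recv 34: fwd; pos0(id30) recv 14: drop
Round 3: pos0(id30) recv 34: fwd
Round 4: pos1(id34) recv 34: ELECTED
Message ID 14 originates at pos 2; dropped at pos 0 in round 2

Answer: 2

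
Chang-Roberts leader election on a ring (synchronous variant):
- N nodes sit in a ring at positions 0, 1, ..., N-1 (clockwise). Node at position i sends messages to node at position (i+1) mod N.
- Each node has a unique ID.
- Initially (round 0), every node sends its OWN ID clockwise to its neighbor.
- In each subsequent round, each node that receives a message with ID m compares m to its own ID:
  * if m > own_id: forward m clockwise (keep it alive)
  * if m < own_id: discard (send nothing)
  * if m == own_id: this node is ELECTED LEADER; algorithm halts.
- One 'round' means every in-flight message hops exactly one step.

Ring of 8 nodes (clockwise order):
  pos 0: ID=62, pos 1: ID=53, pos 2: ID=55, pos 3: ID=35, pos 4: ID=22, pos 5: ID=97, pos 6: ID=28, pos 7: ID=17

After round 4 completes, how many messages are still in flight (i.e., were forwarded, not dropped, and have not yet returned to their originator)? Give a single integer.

Answer: 2

Derivation:
Round 1: pos1(id53) recv 62: fwd; pos2(id55) recv 53: drop; pos3(id35) recv 55: fwd; pos4(id22) recv 35: fwd; pos5(id97) recv 22: drop; pos6(id28) recv 97: fwd; pos7(id17) recv 28: fwd; pos0(id62) recv 17: drop
Round 2: pos2(id55) recv 62: fwd; pos4(id22) recv 55: fwd; pos5(id97) recv 35: drop; pos7(id17) recv 97: fwd; pos0(id62) recv 28: drop
Round 3: pos3(id35) recv 62: fwd; pos5(id97) recv 55: drop; pos0(id62) recv 97: fwd
Round 4: pos4(id22) recv 62: fwd; pos1(id53) recv 97: fwd
After round 4: 2 messages still in flight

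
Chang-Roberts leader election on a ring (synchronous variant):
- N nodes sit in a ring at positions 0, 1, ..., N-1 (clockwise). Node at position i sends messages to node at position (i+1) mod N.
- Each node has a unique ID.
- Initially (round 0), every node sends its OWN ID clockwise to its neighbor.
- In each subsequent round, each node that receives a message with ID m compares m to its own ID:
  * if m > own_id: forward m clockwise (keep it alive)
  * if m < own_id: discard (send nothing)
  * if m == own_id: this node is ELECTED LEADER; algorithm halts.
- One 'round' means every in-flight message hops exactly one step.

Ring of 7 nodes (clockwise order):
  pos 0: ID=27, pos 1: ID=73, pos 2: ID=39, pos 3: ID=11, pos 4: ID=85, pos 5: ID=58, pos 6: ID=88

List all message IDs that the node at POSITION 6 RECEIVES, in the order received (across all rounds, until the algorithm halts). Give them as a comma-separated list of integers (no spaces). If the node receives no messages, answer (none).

Round 1: pos1(id73) recv 27: drop; pos2(id39) recv 73: fwd; pos3(id11) recv 39: fwd; pos4(id85) recv 11: drop; pos5(id58) recv 85: fwd; pos6(id88) recv 58: drop; pos0(id27) recv 88: fwd
Round 2: pos3(id11) recv 73: fwd; pos4(id85) recv 39: drop; pos6(id88) recv 85: drop; pos1(id73) recv 88: fwd
Round 3: pos4(id85) recv 73: drop; pos2(id39) recv 88: fwd
Round 4: pos3(id11) recv 88: fwd
Round 5: pos4(id85) recv 88: fwd
Round 6: pos5(id58) recv 88: fwd
Round 7: pos6(id88) recv 88: ELECTED

Answer: 58,85,88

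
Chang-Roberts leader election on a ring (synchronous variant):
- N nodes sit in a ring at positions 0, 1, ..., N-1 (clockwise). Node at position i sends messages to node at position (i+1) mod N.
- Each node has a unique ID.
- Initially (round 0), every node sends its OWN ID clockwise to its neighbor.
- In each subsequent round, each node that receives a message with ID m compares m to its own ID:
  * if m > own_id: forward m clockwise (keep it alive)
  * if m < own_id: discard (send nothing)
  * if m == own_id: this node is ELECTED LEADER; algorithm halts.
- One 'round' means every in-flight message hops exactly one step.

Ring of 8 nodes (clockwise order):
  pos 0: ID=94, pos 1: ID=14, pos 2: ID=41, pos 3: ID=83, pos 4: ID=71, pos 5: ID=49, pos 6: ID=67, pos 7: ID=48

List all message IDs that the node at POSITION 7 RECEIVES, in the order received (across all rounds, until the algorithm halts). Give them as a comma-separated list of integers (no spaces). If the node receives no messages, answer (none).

Answer: 67,71,83,94

Derivation:
Round 1: pos1(id14) recv 94: fwd; pos2(id41) recv 14: drop; pos3(id83) recv 41: drop; pos4(id71) recv 83: fwd; pos5(id49) recv 71: fwd; pos6(id67) recv 49: drop; pos7(id48) recv 67: fwd; pos0(id94) recv 48: drop
Round 2: pos2(id41) recv 94: fwd; pos5(id49) recv 83: fwd; pos6(id67) recv 71: fwd; pos0(id94) recv 67: drop
Round 3: pos3(id83) recv 94: fwd; pos6(id67) recv 83: fwd; pos7(id48) recv 71: fwd
Round 4: pos4(id71) recv 94: fwd; pos7(id48) recv 83: fwd; pos0(id94) recv 71: drop
Round 5: pos5(id49) recv 94: fwd; pos0(id94) recv 83: drop
Round 6: pos6(id67) recv 94: fwd
Round 7: pos7(id48) recv 94: fwd
Round 8: pos0(id94) recv 94: ELECTED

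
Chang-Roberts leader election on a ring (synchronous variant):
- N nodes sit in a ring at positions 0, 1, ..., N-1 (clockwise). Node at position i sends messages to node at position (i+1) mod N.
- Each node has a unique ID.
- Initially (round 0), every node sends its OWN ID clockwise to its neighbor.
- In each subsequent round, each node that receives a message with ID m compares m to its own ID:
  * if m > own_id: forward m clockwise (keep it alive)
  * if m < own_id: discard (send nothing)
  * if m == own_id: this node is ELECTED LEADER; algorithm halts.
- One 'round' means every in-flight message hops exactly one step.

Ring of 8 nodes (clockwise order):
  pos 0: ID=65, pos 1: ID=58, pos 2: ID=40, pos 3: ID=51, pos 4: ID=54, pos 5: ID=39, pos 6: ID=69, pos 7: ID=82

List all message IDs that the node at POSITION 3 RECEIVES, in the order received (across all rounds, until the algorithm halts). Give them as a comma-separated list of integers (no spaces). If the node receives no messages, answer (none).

Answer: 40,58,65,82

Derivation:
Round 1: pos1(id58) recv 65: fwd; pos2(id40) recv 58: fwd; pos3(id51) recv 40: drop; pos4(id54) recv 51: drop; pos5(id39) recv 54: fwd; pos6(id69) recv 39: drop; pos7(id82) recv 69: drop; pos0(id65) recv 82: fwd
Round 2: pos2(id40) recv 65: fwd; pos3(id51) recv 58: fwd; pos6(id69) recv 54: drop; pos1(id58) recv 82: fwd
Round 3: pos3(id51) recv 65: fwd; pos4(id54) recv 58: fwd; pos2(id40) recv 82: fwd
Round 4: pos4(id54) recv 65: fwd; pos5(id39) recv 58: fwd; pos3(id51) recv 82: fwd
Round 5: pos5(id39) recv 65: fwd; pos6(id69) recv 58: drop; pos4(id54) recv 82: fwd
Round 6: pos6(id69) recv 65: drop; pos5(id39) recv 82: fwd
Round 7: pos6(id69) recv 82: fwd
Round 8: pos7(id82) recv 82: ELECTED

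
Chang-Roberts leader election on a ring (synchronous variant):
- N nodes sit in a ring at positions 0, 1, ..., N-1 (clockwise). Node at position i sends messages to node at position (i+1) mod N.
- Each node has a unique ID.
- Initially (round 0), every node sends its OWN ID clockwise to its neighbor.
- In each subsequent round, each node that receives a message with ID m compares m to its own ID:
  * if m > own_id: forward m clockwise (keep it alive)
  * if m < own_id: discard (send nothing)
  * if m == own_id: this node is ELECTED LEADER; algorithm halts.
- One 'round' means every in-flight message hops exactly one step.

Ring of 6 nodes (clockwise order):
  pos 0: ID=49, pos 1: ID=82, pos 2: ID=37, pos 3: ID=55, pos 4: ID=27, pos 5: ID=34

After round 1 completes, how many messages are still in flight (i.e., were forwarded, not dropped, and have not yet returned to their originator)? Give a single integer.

Answer: 2

Derivation:
Round 1: pos1(id82) recv 49: drop; pos2(id37) recv 82: fwd; pos3(id55) recv 37: drop; pos4(id27) recv 55: fwd; pos5(id34) recv 27: drop; pos0(id49) recv 34: drop
After round 1: 2 messages still in flight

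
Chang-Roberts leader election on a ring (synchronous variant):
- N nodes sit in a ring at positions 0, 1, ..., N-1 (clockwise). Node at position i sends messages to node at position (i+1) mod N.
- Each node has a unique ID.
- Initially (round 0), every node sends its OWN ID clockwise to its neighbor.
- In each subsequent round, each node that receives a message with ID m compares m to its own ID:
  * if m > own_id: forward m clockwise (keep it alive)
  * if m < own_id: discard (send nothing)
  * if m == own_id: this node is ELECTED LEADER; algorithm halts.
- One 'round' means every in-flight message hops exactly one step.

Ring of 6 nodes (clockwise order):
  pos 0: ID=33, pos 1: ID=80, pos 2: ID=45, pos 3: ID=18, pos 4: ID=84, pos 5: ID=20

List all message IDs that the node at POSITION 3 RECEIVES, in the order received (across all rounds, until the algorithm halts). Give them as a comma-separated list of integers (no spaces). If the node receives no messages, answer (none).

Round 1: pos1(id80) recv 33: drop; pos2(id45) recv 80: fwd; pos3(id18) recv 45: fwd; pos4(id84) recv 18: drop; pos5(id20) recv 84: fwd; pos0(id33) recv 20: drop
Round 2: pos3(id18) recv 80: fwd; pos4(id84) recv 45: drop; pos0(id33) recv 84: fwd
Round 3: pos4(id84) recv 80: drop; pos1(id80) recv 84: fwd
Round 4: pos2(id45) recv 84: fwd
Round 5: pos3(id18) recv 84: fwd
Round 6: pos4(id84) recv 84: ELECTED

Answer: 45,80,84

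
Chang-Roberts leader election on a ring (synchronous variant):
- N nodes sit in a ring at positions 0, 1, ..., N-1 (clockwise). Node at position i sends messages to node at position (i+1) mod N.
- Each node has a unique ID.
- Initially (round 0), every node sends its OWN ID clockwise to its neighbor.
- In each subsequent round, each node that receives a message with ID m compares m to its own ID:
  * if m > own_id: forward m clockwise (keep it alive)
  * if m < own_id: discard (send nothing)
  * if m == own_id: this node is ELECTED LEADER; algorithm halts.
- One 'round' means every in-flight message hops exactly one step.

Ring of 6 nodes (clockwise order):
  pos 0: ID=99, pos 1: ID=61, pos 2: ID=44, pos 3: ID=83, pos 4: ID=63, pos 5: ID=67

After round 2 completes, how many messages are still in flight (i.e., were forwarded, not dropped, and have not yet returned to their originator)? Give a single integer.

Answer: 2

Derivation:
Round 1: pos1(id61) recv 99: fwd; pos2(id44) recv 61: fwd; pos3(id83) recv 44: drop; pos4(id63) recv 83: fwd; pos5(id67) recv 63: drop; pos0(id99) recv 67: drop
Round 2: pos2(id44) recv 99: fwd; pos3(id83) recv 61: drop; pos5(id67) recv 83: fwd
After round 2: 2 messages still in flight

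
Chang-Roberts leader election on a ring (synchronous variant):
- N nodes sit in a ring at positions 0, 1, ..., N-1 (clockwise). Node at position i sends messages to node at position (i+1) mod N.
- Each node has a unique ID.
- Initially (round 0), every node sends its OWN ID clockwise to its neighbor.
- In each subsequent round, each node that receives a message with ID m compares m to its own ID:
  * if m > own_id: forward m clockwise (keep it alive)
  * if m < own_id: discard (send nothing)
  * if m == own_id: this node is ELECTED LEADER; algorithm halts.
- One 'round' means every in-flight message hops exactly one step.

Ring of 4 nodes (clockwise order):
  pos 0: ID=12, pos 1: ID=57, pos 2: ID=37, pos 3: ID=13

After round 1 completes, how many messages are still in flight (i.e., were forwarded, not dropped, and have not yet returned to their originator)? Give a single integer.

Answer: 3

Derivation:
Round 1: pos1(id57) recv 12: drop; pos2(id37) recv 57: fwd; pos3(id13) recv 37: fwd; pos0(id12) recv 13: fwd
After round 1: 3 messages still in flight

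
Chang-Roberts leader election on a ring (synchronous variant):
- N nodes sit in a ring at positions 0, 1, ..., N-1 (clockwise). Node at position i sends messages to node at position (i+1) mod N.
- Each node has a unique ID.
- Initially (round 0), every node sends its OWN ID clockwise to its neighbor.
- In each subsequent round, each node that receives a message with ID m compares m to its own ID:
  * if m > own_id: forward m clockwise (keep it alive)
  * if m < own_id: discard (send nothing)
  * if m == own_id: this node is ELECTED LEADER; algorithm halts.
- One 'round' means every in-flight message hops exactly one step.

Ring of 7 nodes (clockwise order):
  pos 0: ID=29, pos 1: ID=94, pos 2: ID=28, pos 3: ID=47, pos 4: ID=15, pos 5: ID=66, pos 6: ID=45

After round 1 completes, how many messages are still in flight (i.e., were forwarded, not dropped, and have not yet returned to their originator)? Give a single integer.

Round 1: pos1(id94) recv 29: drop; pos2(id28) recv 94: fwd; pos3(id47) recv 28: drop; pos4(id15) recv 47: fwd; pos5(id66) recv 15: drop; pos6(id45) recv 66: fwd; pos0(id29) recv 45: fwd
After round 1: 4 messages still in flight

Answer: 4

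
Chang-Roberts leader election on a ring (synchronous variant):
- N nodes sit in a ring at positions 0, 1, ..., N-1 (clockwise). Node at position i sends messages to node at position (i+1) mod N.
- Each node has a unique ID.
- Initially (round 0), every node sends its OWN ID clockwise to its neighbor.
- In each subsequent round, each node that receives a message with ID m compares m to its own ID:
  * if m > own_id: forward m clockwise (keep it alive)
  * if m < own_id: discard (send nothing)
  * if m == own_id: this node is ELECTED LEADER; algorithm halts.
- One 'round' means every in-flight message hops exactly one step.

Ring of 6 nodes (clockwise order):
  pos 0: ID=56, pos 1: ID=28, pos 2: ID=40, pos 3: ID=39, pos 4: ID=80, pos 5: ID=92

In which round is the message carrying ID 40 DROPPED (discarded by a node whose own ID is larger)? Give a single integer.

Answer: 2

Derivation:
Round 1: pos1(id28) recv 56: fwd; pos2(id40) recv 28: drop; pos3(id39) recv 40: fwd; pos4(id80) recv 39: drop; pos5(id92) recv 80: drop; pos0(id56) recv 92: fwd
Round 2: pos2(id40) recv 56: fwd; pos4(id80) recv 40: drop; pos1(id28) recv 92: fwd
Round 3: pos3(id39) recv 56: fwd; pos2(id40) recv 92: fwd
Round 4: pos4(id80) recv 56: drop; pos3(id39) recv 92: fwd
Round 5: pos4(id80) recv 92: fwd
Round 6: pos5(id92) recv 92: ELECTED
Message ID 40 originates at pos 2; dropped at pos 4 in round 2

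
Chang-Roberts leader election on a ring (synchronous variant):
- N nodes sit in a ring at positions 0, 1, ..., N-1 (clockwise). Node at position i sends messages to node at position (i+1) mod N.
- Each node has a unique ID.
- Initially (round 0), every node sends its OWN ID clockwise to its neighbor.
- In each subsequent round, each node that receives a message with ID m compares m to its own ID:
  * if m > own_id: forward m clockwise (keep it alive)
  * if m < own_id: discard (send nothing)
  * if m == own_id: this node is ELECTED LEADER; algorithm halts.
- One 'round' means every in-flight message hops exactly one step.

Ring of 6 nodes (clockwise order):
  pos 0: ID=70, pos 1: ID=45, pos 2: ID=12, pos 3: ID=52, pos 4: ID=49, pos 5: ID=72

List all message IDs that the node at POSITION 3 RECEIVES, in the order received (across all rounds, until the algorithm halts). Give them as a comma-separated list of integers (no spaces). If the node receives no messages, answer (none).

Answer: 12,45,70,72

Derivation:
Round 1: pos1(id45) recv 70: fwd; pos2(id12) recv 45: fwd; pos3(id52) recv 12: drop; pos4(id49) recv 52: fwd; pos5(id72) recv 49: drop; pos0(id70) recv 72: fwd
Round 2: pos2(id12) recv 70: fwd; pos3(id52) recv 45: drop; pos5(id72) recv 52: drop; pos1(id45) recv 72: fwd
Round 3: pos3(id52) recv 70: fwd; pos2(id12) recv 72: fwd
Round 4: pos4(id49) recv 70: fwd; pos3(id52) recv 72: fwd
Round 5: pos5(id72) recv 70: drop; pos4(id49) recv 72: fwd
Round 6: pos5(id72) recv 72: ELECTED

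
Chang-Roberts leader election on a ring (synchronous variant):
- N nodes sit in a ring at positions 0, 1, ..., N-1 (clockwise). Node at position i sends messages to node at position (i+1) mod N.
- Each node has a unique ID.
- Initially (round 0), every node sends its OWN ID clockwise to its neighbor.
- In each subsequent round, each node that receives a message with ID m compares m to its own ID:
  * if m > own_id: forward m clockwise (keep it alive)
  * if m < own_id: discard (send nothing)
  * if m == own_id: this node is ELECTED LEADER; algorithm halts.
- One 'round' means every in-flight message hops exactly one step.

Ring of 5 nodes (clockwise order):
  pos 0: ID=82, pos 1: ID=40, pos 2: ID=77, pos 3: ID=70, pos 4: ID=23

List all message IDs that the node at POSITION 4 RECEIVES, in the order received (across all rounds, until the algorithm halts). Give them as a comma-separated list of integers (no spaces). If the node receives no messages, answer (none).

Round 1: pos1(id40) recv 82: fwd; pos2(id77) recv 40: drop; pos3(id70) recv 77: fwd; pos4(id23) recv 70: fwd; pos0(id82) recv 23: drop
Round 2: pos2(id77) recv 82: fwd; pos4(id23) recv 77: fwd; pos0(id82) recv 70: drop
Round 3: pos3(id70) recv 82: fwd; pos0(id82) recv 77: drop
Round 4: pos4(id23) recv 82: fwd
Round 5: pos0(id82) recv 82: ELECTED

Answer: 70,77,82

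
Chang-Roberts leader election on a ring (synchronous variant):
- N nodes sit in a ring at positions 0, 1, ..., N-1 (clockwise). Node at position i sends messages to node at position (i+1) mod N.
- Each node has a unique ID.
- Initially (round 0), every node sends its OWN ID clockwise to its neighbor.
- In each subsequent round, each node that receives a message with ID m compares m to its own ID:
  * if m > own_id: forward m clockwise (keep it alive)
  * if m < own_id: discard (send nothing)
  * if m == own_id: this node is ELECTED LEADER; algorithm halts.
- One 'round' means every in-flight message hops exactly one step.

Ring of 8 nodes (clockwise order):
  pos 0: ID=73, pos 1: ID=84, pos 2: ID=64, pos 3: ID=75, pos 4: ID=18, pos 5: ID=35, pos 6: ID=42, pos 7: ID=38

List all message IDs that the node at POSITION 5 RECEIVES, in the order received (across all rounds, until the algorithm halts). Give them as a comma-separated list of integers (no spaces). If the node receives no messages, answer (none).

Answer: 18,75,84

Derivation:
Round 1: pos1(id84) recv 73: drop; pos2(id64) recv 84: fwd; pos3(id75) recv 64: drop; pos4(id18) recv 75: fwd; pos5(id35) recv 18: drop; pos6(id42) recv 35: drop; pos7(id38) recv 42: fwd; pos0(id73) recv 38: drop
Round 2: pos3(id75) recv 84: fwd; pos5(id35) recv 75: fwd; pos0(id73) recv 42: drop
Round 3: pos4(id18) recv 84: fwd; pos6(id42) recv 75: fwd
Round 4: pos5(id35) recv 84: fwd; pos7(id38) recv 75: fwd
Round 5: pos6(id42) recv 84: fwd; pos0(id73) recv 75: fwd
Round 6: pos7(id38) recv 84: fwd; pos1(id84) recv 75: drop
Round 7: pos0(id73) recv 84: fwd
Round 8: pos1(id84) recv 84: ELECTED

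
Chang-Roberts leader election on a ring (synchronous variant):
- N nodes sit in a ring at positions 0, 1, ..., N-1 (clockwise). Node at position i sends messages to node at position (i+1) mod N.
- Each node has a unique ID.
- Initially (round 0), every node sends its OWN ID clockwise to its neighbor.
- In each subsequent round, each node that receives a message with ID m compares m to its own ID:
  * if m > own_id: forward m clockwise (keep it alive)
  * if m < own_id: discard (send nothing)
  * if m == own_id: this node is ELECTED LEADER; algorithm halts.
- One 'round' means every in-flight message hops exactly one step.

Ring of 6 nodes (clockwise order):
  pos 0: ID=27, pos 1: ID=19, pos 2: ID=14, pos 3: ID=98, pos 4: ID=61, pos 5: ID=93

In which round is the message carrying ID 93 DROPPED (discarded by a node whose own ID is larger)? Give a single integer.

Round 1: pos1(id19) recv 27: fwd; pos2(id14) recv 19: fwd; pos3(id98) recv 14: drop; pos4(id61) recv 98: fwd; pos5(id93) recv 61: drop; pos0(id27) recv 93: fwd
Round 2: pos2(id14) recv 27: fwd; pos3(id98) recv 19: drop; pos5(id93) recv 98: fwd; pos1(id19) recv 93: fwd
Round 3: pos3(id98) recv 27: drop; pos0(id27) recv 98: fwd; pos2(id14) recv 93: fwd
Round 4: pos1(id19) recv 98: fwd; pos3(id98) recv 93: drop
Round 5: pos2(id14) recv 98: fwd
Round 6: pos3(id98) recv 98: ELECTED
Message ID 93 originates at pos 5; dropped at pos 3 in round 4

Answer: 4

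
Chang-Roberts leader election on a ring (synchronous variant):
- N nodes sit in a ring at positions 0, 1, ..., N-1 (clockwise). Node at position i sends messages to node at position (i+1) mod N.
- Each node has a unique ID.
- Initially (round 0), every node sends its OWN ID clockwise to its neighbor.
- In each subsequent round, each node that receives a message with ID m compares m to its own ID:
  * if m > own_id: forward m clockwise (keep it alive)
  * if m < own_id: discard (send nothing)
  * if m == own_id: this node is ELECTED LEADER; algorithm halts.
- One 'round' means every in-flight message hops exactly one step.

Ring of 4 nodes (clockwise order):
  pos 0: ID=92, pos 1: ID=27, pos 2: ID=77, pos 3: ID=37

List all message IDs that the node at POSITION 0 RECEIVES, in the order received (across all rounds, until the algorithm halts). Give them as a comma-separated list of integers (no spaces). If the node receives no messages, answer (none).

Answer: 37,77,92

Derivation:
Round 1: pos1(id27) recv 92: fwd; pos2(id77) recv 27: drop; pos3(id37) recv 77: fwd; pos0(id92) recv 37: drop
Round 2: pos2(id77) recv 92: fwd; pos0(id92) recv 77: drop
Round 3: pos3(id37) recv 92: fwd
Round 4: pos0(id92) recv 92: ELECTED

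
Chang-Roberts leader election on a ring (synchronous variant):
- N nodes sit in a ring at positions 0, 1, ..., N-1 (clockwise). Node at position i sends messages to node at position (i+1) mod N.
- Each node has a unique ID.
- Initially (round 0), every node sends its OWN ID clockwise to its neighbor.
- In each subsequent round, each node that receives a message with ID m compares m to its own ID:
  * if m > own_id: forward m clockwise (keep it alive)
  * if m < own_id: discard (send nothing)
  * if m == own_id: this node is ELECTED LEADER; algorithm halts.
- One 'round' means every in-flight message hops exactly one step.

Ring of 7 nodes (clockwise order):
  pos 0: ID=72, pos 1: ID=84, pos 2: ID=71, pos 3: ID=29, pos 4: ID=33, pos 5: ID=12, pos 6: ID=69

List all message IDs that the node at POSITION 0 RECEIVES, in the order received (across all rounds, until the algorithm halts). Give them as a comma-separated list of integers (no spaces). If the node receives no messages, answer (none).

Answer: 69,71,84

Derivation:
Round 1: pos1(id84) recv 72: drop; pos2(id71) recv 84: fwd; pos3(id29) recv 71: fwd; pos4(id33) recv 29: drop; pos5(id12) recv 33: fwd; pos6(id69) recv 12: drop; pos0(id72) recv 69: drop
Round 2: pos3(id29) recv 84: fwd; pos4(id33) recv 71: fwd; pos6(id69) recv 33: drop
Round 3: pos4(id33) recv 84: fwd; pos5(id12) recv 71: fwd
Round 4: pos5(id12) recv 84: fwd; pos6(id69) recv 71: fwd
Round 5: pos6(id69) recv 84: fwd; pos0(id72) recv 71: drop
Round 6: pos0(id72) recv 84: fwd
Round 7: pos1(id84) recv 84: ELECTED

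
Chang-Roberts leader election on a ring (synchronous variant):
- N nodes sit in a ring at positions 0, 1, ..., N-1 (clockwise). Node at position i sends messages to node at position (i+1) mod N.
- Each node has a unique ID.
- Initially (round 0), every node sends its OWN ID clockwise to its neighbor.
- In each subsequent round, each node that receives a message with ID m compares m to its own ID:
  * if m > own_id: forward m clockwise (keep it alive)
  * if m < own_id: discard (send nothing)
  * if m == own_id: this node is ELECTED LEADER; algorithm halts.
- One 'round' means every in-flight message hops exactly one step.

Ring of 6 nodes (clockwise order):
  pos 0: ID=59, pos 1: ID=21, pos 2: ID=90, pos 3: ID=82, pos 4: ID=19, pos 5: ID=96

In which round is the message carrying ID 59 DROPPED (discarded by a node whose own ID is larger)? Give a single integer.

Round 1: pos1(id21) recv 59: fwd; pos2(id90) recv 21: drop; pos3(id82) recv 90: fwd; pos4(id19) recv 82: fwd; pos5(id96) recv 19: drop; pos0(id59) recv 96: fwd
Round 2: pos2(id90) recv 59: drop; pos4(id19) recv 90: fwd; pos5(id96) recv 82: drop; pos1(id21) recv 96: fwd
Round 3: pos5(id96) recv 90: drop; pos2(id90) recv 96: fwd
Round 4: pos3(id82) recv 96: fwd
Round 5: pos4(id19) recv 96: fwd
Round 6: pos5(id96) recv 96: ELECTED
Message ID 59 originates at pos 0; dropped at pos 2 in round 2

Answer: 2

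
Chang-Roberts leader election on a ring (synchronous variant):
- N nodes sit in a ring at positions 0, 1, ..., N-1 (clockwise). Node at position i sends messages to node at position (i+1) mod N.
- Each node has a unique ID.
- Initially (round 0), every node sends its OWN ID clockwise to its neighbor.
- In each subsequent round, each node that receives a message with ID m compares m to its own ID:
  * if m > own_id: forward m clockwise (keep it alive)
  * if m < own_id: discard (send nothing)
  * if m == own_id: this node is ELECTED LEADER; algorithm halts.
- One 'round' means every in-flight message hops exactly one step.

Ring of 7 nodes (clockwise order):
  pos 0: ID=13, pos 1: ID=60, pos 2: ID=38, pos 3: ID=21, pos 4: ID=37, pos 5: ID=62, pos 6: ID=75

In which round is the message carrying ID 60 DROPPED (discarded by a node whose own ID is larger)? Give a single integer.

Round 1: pos1(id60) recv 13: drop; pos2(id38) recv 60: fwd; pos3(id21) recv 38: fwd; pos4(id37) recv 21: drop; pos5(id62) recv 37: drop; pos6(id75) recv 62: drop; pos0(id13) recv 75: fwd
Round 2: pos3(id21) recv 60: fwd; pos4(id37) recv 38: fwd; pos1(id60) recv 75: fwd
Round 3: pos4(id37) recv 60: fwd; pos5(id62) recv 38: drop; pos2(id38) recv 75: fwd
Round 4: pos5(id62) recv 60: drop; pos3(id21) recv 75: fwd
Round 5: pos4(id37) recv 75: fwd
Round 6: pos5(id62) recv 75: fwd
Round 7: pos6(id75) recv 75: ELECTED
Message ID 60 originates at pos 1; dropped at pos 5 in round 4

Answer: 4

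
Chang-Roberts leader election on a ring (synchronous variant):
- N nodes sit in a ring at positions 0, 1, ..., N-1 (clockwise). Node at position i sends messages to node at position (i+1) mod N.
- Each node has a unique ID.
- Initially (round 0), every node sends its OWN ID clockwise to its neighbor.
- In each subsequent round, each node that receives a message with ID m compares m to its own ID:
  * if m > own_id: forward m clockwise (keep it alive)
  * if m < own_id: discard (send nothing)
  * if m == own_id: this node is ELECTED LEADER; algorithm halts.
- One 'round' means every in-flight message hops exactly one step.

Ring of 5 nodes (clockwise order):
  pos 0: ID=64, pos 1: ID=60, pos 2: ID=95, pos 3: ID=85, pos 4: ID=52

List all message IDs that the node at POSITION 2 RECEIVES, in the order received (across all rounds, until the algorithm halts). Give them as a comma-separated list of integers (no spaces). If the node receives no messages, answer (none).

Answer: 60,64,85,95

Derivation:
Round 1: pos1(id60) recv 64: fwd; pos2(id95) recv 60: drop; pos3(id85) recv 95: fwd; pos4(id52) recv 85: fwd; pos0(id64) recv 52: drop
Round 2: pos2(id95) recv 64: drop; pos4(id52) recv 95: fwd; pos0(id64) recv 85: fwd
Round 3: pos0(id64) recv 95: fwd; pos1(id60) recv 85: fwd
Round 4: pos1(id60) recv 95: fwd; pos2(id95) recv 85: drop
Round 5: pos2(id95) recv 95: ELECTED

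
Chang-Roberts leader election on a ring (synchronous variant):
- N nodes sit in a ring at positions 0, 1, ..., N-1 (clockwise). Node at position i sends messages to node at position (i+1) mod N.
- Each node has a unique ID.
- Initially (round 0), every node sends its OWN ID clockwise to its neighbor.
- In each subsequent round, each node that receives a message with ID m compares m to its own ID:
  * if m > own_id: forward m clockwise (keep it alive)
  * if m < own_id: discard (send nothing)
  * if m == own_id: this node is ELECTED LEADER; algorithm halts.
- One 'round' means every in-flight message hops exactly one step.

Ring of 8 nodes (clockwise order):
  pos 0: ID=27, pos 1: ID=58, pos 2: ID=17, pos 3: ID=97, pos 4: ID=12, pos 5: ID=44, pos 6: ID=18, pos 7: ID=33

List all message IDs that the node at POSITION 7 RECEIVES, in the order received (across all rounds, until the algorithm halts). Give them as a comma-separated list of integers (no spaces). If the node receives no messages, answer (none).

Round 1: pos1(id58) recv 27: drop; pos2(id17) recv 58: fwd; pos3(id97) recv 17: drop; pos4(id12) recv 97: fwd; pos5(id44) recv 12: drop; pos6(id18) recv 44: fwd; pos7(id33) recv 18: drop; pos0(id27) recv 33: fwd
Round 2: pos3(id97) recv 58: drop; pos5(id44) recv 97: fwd; pos7(id33) recv 44: fwd; pos1(id58) recv 33: drop
Round 3: pos6(id18) recv 97: fwd; pos0(id27) recv 44: fwd
Round 4: pos7(id33) recv 97: fwd; pos1(id58) recv 44: drop
Round 5: pos0(id27) recv 97: fwd
Round 6: pos1(id58) recv 97: fwd
Round 7: pos2(id17) recv 97: fwd
Round 8: pos3(id97) recv 97: ELECTED

Answer: 18,44,97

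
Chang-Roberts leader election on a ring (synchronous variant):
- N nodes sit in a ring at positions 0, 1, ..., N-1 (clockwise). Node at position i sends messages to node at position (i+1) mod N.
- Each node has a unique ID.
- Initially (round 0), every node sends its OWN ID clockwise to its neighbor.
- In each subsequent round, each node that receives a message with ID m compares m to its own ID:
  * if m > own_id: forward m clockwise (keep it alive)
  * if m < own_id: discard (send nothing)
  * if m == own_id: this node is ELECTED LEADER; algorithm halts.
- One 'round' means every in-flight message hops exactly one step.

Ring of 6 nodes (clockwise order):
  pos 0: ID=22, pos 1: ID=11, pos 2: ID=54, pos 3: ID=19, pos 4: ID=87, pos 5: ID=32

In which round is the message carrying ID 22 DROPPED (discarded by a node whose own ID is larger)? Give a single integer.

Answer: 2

Derivation:
Round 1: pos1(id11) recv 22: fwd; pos2(id54) recv 11: drop; pos3(id19) recv 54: fwd; pos4(id87) recv 19: drop; pos5(id32) recv 87: fwd; pos0(id22) recv 32: fwd
Round 2: pos2(id54) recv 22: drop; pos4(id87) recv 54: drop; pos0(id22) recv 87: fwd; pos1(id11) recv 32: fwd
Round 3: pos1(id11) recv 87: fwd; pos2(id54) recv 32: drop
Round 4: pos2(id54) recv 87: fwd
Round 5: pos3(id19) recv 87: fwd
Round 6: pos4(id87) recv 87: ELECTED
Message ID 22 originates at pos 0; dropped at pos 2 in round 2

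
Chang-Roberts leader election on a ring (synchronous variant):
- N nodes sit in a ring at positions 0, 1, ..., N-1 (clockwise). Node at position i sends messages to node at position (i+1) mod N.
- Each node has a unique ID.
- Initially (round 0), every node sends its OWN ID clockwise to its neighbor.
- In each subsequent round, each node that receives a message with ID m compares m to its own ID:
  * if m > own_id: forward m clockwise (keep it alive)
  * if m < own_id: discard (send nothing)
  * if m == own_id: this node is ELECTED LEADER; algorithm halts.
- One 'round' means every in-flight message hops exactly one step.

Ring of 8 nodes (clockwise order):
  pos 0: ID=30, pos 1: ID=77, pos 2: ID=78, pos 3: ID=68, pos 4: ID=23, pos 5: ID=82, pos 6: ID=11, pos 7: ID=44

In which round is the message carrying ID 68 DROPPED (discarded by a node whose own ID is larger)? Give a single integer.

Answer: 2

Derivation:
Round 1: pos1(id77) recv 30: drop; pos2(id78) recv 77: drop; pos3(id68) recv 78: fwd; pos4(id23) recv 68: fwd; pos5(id82) recv 23: drop; pos6(id11) recv 82: fwd; pos7(id44) recv 11: drop; pos0(id30) recv 44: fwd
Round 2: pos4(id23) recv 78: fwd; pos5(id82) recv 68: drop; pos7(id44) recv 82: fwd; pos1(id77) recv 44: drop
Round 3: pos5(id82) recv 78: drop; pos0(id30) recv 82: fwd
Round 4: pos1(id77) recv 82: fwd
Round 5: pos2(id78) recv 82: fwd
Round 6: pos3(id68) recv 82: fwd
Round 7: pos4(id23) recv 82: fwd
Round 8: pos5(id82) recv 82: ELECTED
Message ID 68 originates at pos 3; dropped at pos 5 in round 2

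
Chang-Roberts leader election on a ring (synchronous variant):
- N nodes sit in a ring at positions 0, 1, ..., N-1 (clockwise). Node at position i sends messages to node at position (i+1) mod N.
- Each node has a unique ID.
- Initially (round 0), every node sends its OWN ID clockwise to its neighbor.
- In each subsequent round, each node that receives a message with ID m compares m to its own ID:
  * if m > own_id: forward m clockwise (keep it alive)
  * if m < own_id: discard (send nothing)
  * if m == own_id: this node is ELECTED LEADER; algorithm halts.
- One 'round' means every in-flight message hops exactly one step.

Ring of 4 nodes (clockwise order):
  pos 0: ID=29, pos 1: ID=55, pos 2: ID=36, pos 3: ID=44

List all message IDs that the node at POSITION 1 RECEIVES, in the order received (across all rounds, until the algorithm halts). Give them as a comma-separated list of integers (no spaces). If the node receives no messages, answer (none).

Round 1: pos1(id55) recv 29: drop; pos2(id36) recv 55: fwd; pos3(id44) recv 36: drop; pos0(id29) recv 44: fwd
Round 2: pos3(id44) recv 55: fwd; pos1(id55) recv 44: drop
Round 3: pos0(id29) recv 55: fwd
Round 4: pos1(id55) recv 55: ELECTED

Answer: 29,44,55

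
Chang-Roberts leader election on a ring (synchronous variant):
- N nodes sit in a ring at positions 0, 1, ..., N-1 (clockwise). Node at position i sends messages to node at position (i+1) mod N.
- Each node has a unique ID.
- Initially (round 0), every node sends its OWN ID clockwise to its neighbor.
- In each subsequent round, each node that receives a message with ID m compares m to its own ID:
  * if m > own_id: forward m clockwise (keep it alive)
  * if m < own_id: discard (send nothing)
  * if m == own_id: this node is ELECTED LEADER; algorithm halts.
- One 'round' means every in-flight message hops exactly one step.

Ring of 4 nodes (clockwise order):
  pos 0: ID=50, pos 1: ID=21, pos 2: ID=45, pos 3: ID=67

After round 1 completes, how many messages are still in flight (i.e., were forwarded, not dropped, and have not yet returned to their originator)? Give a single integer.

Round 1: pos1(id21) recv 50: fwd; pos2(id45) recv 21: drop; pos3(id67) recv 45: drop; pos0(id50) recv 67: fwd
After round 1: 2 messages still in flight

Answer: 2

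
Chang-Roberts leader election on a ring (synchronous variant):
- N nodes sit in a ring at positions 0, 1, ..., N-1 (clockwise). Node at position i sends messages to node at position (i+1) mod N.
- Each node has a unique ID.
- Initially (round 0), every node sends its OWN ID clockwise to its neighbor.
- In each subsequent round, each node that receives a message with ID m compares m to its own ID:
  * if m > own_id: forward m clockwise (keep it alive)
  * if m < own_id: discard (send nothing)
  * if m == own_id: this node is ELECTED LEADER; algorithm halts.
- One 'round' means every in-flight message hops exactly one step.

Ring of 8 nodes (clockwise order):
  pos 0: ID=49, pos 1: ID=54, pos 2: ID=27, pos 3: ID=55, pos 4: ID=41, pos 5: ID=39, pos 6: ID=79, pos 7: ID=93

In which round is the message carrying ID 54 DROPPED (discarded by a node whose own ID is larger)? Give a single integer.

Answer: 2

Derivation:
Round 1: pos1(id54) recv 49: drop; pos2(id27) recv 54: fwd; pos3(id55) recv 27: drop; pos4(id41) recv 55: fwd; pos5(id39) recv 41: fwd; pos6(id79) recv 39: drop; pos7(id93) recv 79: drop; pos0(id49) recv 93: fwd
Round 2: pos3(id55) recv 54: drop; pos5(id39) recv 55: fwd; pos6(id79) recv 41: drop; pos1(id54) recv 93: fwd
Round 3: pos6(id79) recv 55: drop; pos2(id27) recv 93: fwd
Round 4: pos3(id55) recv 93: fwd
Round 5: pos4(id41) recv 93: fwd
Round 6: pos5(id39) recv 93: fwd
Round 7: pos6(id79) recv 93: fwd
Round 8: pos7(id93) recv 93: ELECTED
Message ID 54 originates at pos 1; dropped at pos 3 in round 2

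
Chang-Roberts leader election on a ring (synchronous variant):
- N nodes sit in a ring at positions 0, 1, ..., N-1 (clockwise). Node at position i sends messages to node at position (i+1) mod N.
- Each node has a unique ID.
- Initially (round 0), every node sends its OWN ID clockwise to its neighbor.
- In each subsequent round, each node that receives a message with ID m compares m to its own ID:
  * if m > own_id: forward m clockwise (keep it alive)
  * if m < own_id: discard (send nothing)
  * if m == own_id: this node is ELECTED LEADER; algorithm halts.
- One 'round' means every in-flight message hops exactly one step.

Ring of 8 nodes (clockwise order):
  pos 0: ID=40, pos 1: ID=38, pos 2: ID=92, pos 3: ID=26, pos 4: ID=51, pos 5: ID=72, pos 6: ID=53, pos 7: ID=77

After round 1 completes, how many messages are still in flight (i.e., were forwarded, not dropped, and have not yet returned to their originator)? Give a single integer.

Round 1: pos1(id38) recv 40: fwd; pos2(id92) recv 38: drop; pos3(id26) recv 92: fwd; pos4(id51) recv 26: drop; pos5(id72) recv 51: drop; pos6(id53) recv 72: fwd; pos7(id77) recv 53: drop; pos0(id40) recv 77: fwd
After round 1: 4 messages still in flight

Answer: 4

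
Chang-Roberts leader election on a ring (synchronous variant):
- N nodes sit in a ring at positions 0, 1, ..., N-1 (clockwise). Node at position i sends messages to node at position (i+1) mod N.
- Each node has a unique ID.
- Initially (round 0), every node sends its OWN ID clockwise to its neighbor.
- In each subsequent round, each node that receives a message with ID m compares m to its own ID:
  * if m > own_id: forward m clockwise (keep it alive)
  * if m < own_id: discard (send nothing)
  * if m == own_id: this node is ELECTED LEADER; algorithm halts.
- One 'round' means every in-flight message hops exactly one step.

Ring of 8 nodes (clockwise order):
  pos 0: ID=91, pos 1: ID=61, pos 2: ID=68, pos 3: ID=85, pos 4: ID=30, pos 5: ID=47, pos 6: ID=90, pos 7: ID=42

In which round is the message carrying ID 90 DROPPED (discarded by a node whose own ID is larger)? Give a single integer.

Round 1: pos1(id61) recv 91: fwd; pos2(id68) recv 61: drop; pos3(id85) recv 68: drop; pos4(id30) recv 85: fwd; pos5(id47) recv 30: drop; pos6(id90) recv 47: drop; pos7(id42) recv 90: fwd; pos0(id91) recv 42: drop
Round 2: pos2(id68) recv 91: fwd; pos5(id47) recv 85: fwd; pos0(id91) recv 90: drop
Round 3: pos3(id85) recv 91: fwd; pos6(id90) recv 85: drop
Round 4: pos4(id30) recv 91: fwd
Round 5: pos5(id47) recv 91: fwd
Round 6: pos6(id90) recv 91: fwd
Round 7: pos7(id42) recv 91: fwd
Round 8: pos0(id91) recv 91: ELECTED
Message ID 90 originates at pos 6; dropped at pos 0 in round 2

Answer: 2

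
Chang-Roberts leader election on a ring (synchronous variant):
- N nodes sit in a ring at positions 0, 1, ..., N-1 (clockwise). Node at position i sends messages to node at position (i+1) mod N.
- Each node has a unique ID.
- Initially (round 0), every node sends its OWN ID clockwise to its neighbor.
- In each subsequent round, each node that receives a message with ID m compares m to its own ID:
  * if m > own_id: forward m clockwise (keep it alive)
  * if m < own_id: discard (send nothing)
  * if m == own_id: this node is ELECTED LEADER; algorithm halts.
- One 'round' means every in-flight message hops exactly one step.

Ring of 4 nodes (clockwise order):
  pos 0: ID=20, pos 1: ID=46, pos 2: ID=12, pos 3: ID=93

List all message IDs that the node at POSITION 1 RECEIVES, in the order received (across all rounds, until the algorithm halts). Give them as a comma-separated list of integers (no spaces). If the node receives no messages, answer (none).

Round 1: pos1(id46) recv 20: drop; pos2(id12) recv 46: fwd; pos3(id93) recv 12: drop; pos0(id20) recv 93: fwd
Round 2: pos3(id93) recv 46: drop; pos1(id46) recv 93: fwd
Round 3: pos2(id12) recv 93: fwd
Round 4: pos3(id93) recv 93: ELECTED

Answer: 20,93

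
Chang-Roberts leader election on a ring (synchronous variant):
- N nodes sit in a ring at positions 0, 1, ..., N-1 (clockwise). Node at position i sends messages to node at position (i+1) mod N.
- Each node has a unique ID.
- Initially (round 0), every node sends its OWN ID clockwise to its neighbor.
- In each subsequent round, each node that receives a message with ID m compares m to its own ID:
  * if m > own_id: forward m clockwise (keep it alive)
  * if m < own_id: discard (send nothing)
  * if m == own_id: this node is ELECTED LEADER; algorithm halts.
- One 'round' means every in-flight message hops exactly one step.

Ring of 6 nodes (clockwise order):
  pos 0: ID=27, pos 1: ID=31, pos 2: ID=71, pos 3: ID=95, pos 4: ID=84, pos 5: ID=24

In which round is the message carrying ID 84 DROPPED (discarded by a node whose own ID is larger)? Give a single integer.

Answer: 5

Derivation:
Round 1: pos1(id31) recv 27: drop; pos2(id71) recv 31: drop; pos3(id95) recv 71: drop; pos4(id84) recv 95: fwd; pos5(id24) recv 84: fwd; pos0(id27) recv 24: drop
Round 2: pos5(id24) recv 95: fwd; pos0(id27) recv 84: fwd
Round 3: pos0(id27) recv 95: fwd; pos1(id31) recv 84: fwd
Round 4: pos1(id31) recv 95: fwd; pos2(id71) recv 84: fwd
Round 5: pos2(id71) recv 95: fwd; pos3(id95) recv 84: drop
Round 6: pos3(id95) recv 95: ELECTED
Message ID 84 originates at pos 4; dropped at pos 3 in round 5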